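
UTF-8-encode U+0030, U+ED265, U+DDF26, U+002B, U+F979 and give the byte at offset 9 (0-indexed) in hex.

U+0030 → 1-byte form 30 at offsets 0–0.
U+ED265 → 4-byte form F3 AD 89 A5 at offsets 1–4.
U+DDF26 → 4-byte form F3 9D BC A6 at offsets 5–8.
U+002B → 1-byte form 2B at offsets 9–9.
Offset 9 falls in char 4's range; it's byte 1 of 2B = 0x2B.

0x2B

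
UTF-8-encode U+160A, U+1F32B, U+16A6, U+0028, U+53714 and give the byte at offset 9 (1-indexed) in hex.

1-indexed offset 9 is 0-indexed offset 8.
U+160A → 3-byte form E1 98 8A at offsets 0–2.
U+1F32B → 4-byte form F0 9F 8C AB at offsets 3–6.
U+16A6 → 3-byte form E1 9A A6 at offsets 7–9.
Offset 8 falls in char 3's range; it's byte 2 of E1 9A A6 = 0x9A.

0x9A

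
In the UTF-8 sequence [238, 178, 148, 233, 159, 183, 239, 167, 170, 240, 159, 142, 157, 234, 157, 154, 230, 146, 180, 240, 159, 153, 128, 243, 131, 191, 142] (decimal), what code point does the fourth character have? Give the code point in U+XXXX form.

Offset 0: leading byte 0xEE = 11101110 → 3-byte char #1 = EE B2 94.
Offset 3: leading byte 0xE9 = 11101001 → 3-byte char #2 = E9 9F B7.
Offset 6: leading byte 0xEF = 11101111 → 3-byte char #3 = EF A7 AA.
Offset 9: leading byte 0xF0 = 11110000 → 4-byte char #4 = F0 9F 8E 9D.
Leading byte 0xF0 = 11110000 matches 11110xxx → 4-byte sequence.
Byte 1: 0xF0 = 11110000, payload 000 (3 bits).
Byte 2: 0x9F = 10011111 (10xxxxxx ✓), payload 011111.
Byte 3: 0x8E = 10001110 (10xxxxxx ✓), payload 001110.
Byte 4: 0x9D = 10011101 (10xxxxxx ✓), payload 011101.
Concatenate: 000011111001110011101 = 0x1F39D (21 bits → U+1F39D).

U+1F39D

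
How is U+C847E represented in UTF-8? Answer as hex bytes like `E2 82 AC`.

F3 88 91 BE

U+C847E = 0xC847E = 820350 decimal. In range U+10000–U+10FFFF → 4-byte form: 11110xxx 10xxxxxx 10xxxxxx 10xxxxxx.
Binary (21 bits): 011001000010001111110.
Split 3+6+6+6: 011 | 001000 | 010001 | 111110.
Byte 1: 11110011 = 0xF3.
Byte 2: 10001000 = 0x88.
Byte 3: 10010001 = 0x91.
Byte 4: 10111110 = 0xBE.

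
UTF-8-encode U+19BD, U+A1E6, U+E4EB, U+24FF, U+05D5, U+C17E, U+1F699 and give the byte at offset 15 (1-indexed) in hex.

1-indexed offset 15 is 0-indexed offset 14.
U+19BD → 3-byte form E1 A6 BD at offsets 0–2.
U+A1E6 → 3-byte form EA 87 A6 at offsets 3–5.
U+E4EB → 3-byte form EE 93 AB at offsets 6–8.
U+24FF → 3-byte form E2 93 BF at offsets 9–11.
U+05D5 → 2-byte form D7 95 at offsets 12–13.
U+C17E → 3-byte form EC 85 BE at offsets 14–16.
Offset 14 falls in char 6's range; it's byte 1 of EC 85 BE = 0xEC.

0xEC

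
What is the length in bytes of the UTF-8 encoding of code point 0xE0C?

3

U+0E0C = 0xE0C. UTF-8 uses 1 byte below 0x80, 2 below 0x800, 3 below 0x10000, 4 up to 0x10FFFF. 0xE0C is in U+0800–U+FFFF → 3 bytes.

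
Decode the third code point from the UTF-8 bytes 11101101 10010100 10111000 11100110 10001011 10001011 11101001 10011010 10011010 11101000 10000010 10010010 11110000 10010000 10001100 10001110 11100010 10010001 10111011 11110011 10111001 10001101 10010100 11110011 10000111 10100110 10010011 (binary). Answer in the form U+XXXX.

U+969A

Offset 0: leading byte 0xED = 11101101 → 3-byte char #1 = ED 94 B8.
Offset 3: leading byte 0xE6 = 11100110 → 3-byte char #2 = E6 8B 8B.
Offset 6: leading byte 0xE9 = 11101001 → 3-byte char #3 = E9 9A 9A.
Leading byte 0xE9 = 11101001 matches 1110xxxx → 3-byte sequence.
Byte 1: 0xE9 = 11101001, payload 1001 (4 bits).
Byte 2: 0x9A = 10011010 (10xxxxxx ✓), payload 011010.
Byte 3: 0x9A = 10011010 (10xxxxxx ✓), payload 011010.
Concatenate: 1001011010011010 = 0x969A (16 bits → U+969A).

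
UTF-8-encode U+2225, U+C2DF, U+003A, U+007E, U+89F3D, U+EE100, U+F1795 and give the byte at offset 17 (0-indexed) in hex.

0xB1

U+2225 → 3-byte form E2 88 A5 at offsets 0–2.
U+C2DF → 3-byte form EC 8B 9F at offsets 3–5.
U+003A → 1-byte form 3A at offsets 6–6.
U+007E → 1-byte form 7E at offsets 7–7.
U+89F3D → 4-byte form F2 89 BC BD at offsets 8–11.
U+EE100 → 4-byte form F3 AE 84 80 at offsets 12–15.
U+F1795 → 4-byte form F3 B1 9E 95 at offsets 16–19.
Offset 17 falls in char 7's range; it's byte 2 of F3 B1 9E 95 = 0xB1.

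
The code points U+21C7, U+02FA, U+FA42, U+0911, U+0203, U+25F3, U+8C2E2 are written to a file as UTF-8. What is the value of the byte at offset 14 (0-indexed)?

0x97

U+21C7 → 3-byte form E2 87 87 at offsets 0–2.
U+02FA → 2-byte form CB BA at offsets 3–4.
U+FA42 → 3-byte form EF A9 82 at offsets 5–7.
U+0911 → 3-byte form E0 A4 91 at offsets 8–10.
U+0203 → 2-byte form C8 83 at offsets 11–12.
U+25F3 → 3-byte form E2 97 B3 at offsets 13–15.
Offset 14 falls in char 6's range; it's byte 2 of E2 97 B3 = 0x97.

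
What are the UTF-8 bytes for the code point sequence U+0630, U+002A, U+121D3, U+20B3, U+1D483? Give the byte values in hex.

D8 B0 2A F0 92 87 93 E2 82 B3 F0 9D 92 83

U+0630: 2-byte form → D8 B0.
U+002A: 1-byte form → 2A.
U+121D3: 4-byte form → F0 92 87 93.
U+20B3: 3-byte form → E2 82 B3.
U+1D483: 4-byte form → F0 9D 92 83.
Concatenated (14 bytes): D8 B0 2A F0 92 87 93 E2 82 B3 F0 9D 92 83.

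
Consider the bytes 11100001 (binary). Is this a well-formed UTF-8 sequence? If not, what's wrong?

Leading byte 0xE1 = 11100001 → 3-byte form, but only 1 byte is present.

invalid (sequence truncated)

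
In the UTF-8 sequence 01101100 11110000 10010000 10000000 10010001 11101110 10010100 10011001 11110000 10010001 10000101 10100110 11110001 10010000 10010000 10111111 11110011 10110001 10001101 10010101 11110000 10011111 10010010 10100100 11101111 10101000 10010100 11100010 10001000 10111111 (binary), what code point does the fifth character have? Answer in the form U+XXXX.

U+5043F

Offset 0: leading byte 0x6C = 01101100 → 1-byte char #1 = 6C.
Offset 1: leading byte 0xF0 = 11110000 → 4-byte char #2 = F0 90 80 91.
Offset 5: leading byte 0xEE = 11101110 → 3-byte char #3 = EE 94 99.
Offset 8: leading byte 0xF0 = 11110000 → 4-byte char #4 = F0 91 85 A6.
Offset 12: leading byte 0xF1 = 11110001 → 4-byte char #5 = F1 90 90 BF.
Leading byte 0xF1 = 11110001 matches 11110xxx → 4-byte sequence.
Byte 1: 0xF1 = 11110001, payload 001 (3 bits).
Byte 2: 0x90 = 10010000 (10xxxxxx ✓), payload 010000.
Byte 3: 0x90 = 10010000 (10xxxxxx ✓), payload 010000.
Byte 4: 0xBF = 10111111 (10xxxxxx ✓), payload 111111.
Concatenate: 001010000010000111111 = 0x5043F (21 bits → U+5043F).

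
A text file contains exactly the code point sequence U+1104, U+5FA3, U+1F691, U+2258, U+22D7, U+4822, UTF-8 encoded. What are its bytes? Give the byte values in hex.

E1 84 84 E5 BE A3 F0 9F 9A 91 E2 89 98 E2 8B 97 E4 A0 A2

U+1104: 3-byte form → E1 84 84.
U+5FA3: 3-byte form → E5 BE A3.
U+1F691: 4-byte form → F0 9F 9A 91.
U+2258: 3-byte form → E2 89 98.
U+22D7: 3-byte form → E2 8B 97.
U+4822: 3-byte form → E4 A0 A2.
Concatenated (19 bytes): E1 84 84 E5 BE A3 F0 9F 9A 91 E2 89 98 E2 8B 97 E4 A0 A2.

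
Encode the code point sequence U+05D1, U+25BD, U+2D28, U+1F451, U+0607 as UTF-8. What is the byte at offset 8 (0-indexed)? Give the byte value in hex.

U+05D1 → 2-byte form D7 91 at offsets 0–1.
U+25BD → 3-byte form E2 96 BD at offsets 2–4.
U+2D28 → 3-byte form E2 B4 A8 at offsets 5–7.
U+1F451 → 4-byte form F0 9F 91 91 at offsets 8–11.
Offset 8 falls in char 4's range; it's byte 1 of F0 9F 91 91 = 0xF0.

0xF0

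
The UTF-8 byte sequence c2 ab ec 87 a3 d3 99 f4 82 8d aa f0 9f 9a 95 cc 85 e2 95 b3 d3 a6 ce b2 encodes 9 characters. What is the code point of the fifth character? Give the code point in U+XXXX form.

U+1F695

Offset 0: leading byte 0xC2 = 11000010 → 2-byte char #1 = C2 AB.
Offset 2: leading byte 0xEC = 11101100 → 3-byte char #2 = EC 87 A3.
Offset 5: leading byte 0xD3 = 11010011 → 2-byte char #3 = D3 99.
Offset 7: leading byte 0xF4 = 11110100 → 4-byte char #4 = F4 82 8D AA.
Offset 11: leading byte 0xF0 = 11110000 → 4-byte char #5 = F0 9F 9A 95.
Leading byte 0xF0 = 11110000 matches 11110xxx → 4-byte sequence.
Byte 1: 0xF0 = 11110000, payload 000 (3 bits).
Byte 2: 0x9F = 10011111 (10xxxxxx ✓), payload 011111.
Byte 3: 0x9A = 10011010 (10xxxxxx ✓), payload 011010.
Byte 4: 0x95 = 10010101 (10xxxxxx ✓), payload 010101.
Concatenate: 000011111011010010101 = 0x1F695 (21 bits → U+1F695).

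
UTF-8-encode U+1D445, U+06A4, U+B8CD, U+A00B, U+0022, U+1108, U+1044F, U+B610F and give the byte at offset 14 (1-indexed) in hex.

1-indexed offset 14 is 0-indexed offset 13.
U+1D445 → 4-byte form F0 9D 91 85 at offsets 0–3.
U+06A4 → 2-byte form DA A4 at offsets 4–5.
U+B8CD → 3-byte form EB A3 8D at offsets 6–8.
U+A00B → 3-byte form EA 80 8B at offsets 9–11.
U+0022 → 1-byte form 22 at offsets 12–12.
U+1108 → 3-byte form E1 84 88 at offsets 13–15.
Offset 13 falls in char 6's range; it's byte 1 of E1 84 88 = 0xE1.

0xE1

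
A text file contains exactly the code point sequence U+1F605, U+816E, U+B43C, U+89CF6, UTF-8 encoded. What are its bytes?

F0 9F 98 85 E8 85 AE EB 90 BC F2 89 B3 B6

U+1F605: 4-byte form → F0 9F 98 85.
U+816E: 3-byte form → E8 85 AE.
U+B43C: 3-byte form → EB 90 BC.
U+89CF6: 4-byte form → F2 89 B3 B6.
Concatenated (14 bytes): F0 9F 98 85 E8 85 AE EB 90 BC F2 89 B3 B6.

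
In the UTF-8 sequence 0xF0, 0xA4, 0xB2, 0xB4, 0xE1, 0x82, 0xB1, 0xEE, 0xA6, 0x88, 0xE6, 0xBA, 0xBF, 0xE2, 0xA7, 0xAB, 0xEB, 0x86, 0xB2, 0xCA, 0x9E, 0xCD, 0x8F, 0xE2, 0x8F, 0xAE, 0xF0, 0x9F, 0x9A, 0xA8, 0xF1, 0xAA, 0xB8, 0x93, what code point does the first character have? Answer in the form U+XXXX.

Offset 0: leading byte 0xF0 = 11110000 → 4-byte char #1 = F0 A4 B2 B4.
Leading byte 0xF0 = 11110000 matches 11110xxx → 4-byte sequence.
Byte 1: 0xF0 = 11110000, payload 000 (3 bits).
Byte 2: 0xA4 = 10100100 (10xxxxxx ✓), payload 100100.
Byte 3: 0xB2 = 10110010 (10xxxxxx ✓), payload 110010.
Byte 4: 0xB4 = 10110100 (10xxxxxx ✓), payload 110100.
Concatenate: 000100100110010110100 = 0x24CB4 (21 bits → U+24CB4).

U+24CB4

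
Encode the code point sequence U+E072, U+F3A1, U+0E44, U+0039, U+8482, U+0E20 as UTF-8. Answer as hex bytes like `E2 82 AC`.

U+E072: 3-byte form → EE 81 B2.
U+F3A1: 3-byte form → EF 8E A1.
U+0E44: 3-byte form → E0 B9 84.
U+0039: 1-byte form → 39.
U+8482: 3-byte form → E8 92 82.
U+0E20: 3-byte form → E0 B8 A0.
Concatenated (16 bytes): EE 81 B2 EF 8E A1 E0 B9 84 39 E8 92 82 E0 B8 A0.

EE 81 B2 EF 8E A1 E0 B9 84 39 E8 92 82 E0 B8 A0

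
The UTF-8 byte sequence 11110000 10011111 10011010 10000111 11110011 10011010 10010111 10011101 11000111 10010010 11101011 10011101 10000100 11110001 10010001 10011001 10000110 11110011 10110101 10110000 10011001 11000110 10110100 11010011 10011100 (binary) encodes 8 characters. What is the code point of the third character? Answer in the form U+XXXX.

U+01D2

Offset 0: leading byte 0xF0 = 11110000 → 4-byte char #1 = F0 9F 9A 87.
Offset 4: leading byte 0xF3 = 11110011 → 4-byte char #2 = F3 9A 97 9D.
Offset 8: leading byte 0xC7 = 11000111 → 2-byte char #3 = C7 92.
Leading byte 0xC7 = 11000111 matches 110xxxxx → 2-byte sequence.
Byte 1: 0xC7 = 11000111, payload 00111 (5 bits).
Byte 2: 0x92 = 10010010 (10xxxxxx ✓), payload 010010.
Concatenate: 00111010010 = 0x1D2 (11 bits → U+01D2).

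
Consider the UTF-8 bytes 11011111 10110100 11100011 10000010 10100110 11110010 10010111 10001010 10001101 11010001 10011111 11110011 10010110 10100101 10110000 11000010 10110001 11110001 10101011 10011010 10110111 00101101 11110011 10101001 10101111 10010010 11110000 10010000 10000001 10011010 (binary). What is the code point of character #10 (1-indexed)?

U+1005A

Offset 0: leading byte 0xDF = 11011111 → 2-byte char #1 = DF B4.
Offset 2: leading byte 0xE3 = 11100011 → 3-byte char #2 = E3 82 A6.
Offset 5: leading byte 0xF2 = 11110010 → 4-byte char #3 = F2 97 8A 8D.
Offset 9: leading byte 0xD1 = 11010001 → 2-byte char #4 = D1 9F.
Offset 11: leading byte 0xF3 = 11110011 → 4-byte char #5 = F3 96 A5 B0.
Offset 15: leading byte 0xC2 = 11000010 → 2-byte char #6 = C2 B1.
Offset 17: leading byte 0xF1 = 11110001 → 4-byte char #7 = F1 AB 9A B7.
Offset 21: leading byte 0x2D = 00101101 → 1-byte char #8 = 2D.
Offset 22: leading byte 0xF3 = 11110011 → 4-byte char #9 = F3 A9 AF 92.
Offset 26: leading byte 0xF0 = 11110000 → 4-byte char #10 = F0 90 81 9A.
Leading byte 0xF0 = 11110000 matches 11110xxx → 4-byte sequence.
Byte 1: 0xF0 = 11110000, payload 000 (3 bits).
Byte 2: 0x90 = 10010000 (10xxxxxx ✓), payload 010000.
Byte 3: 0x81 = 10000001 (10xxxxxx ✓), payload 000001.
Byte 4: 0x9A = 10011010 (10xxxxxx ✓), payload 011010.
Concatenate: 000010000000001011010 = 0x1005A (21 bits → U+1005A).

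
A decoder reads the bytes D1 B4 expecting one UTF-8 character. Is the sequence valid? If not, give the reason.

valid

Leading byte 0xD1 = 11010001 → 2-byte form.
Continuation bytes 0xB4=10110100 all match 10xxxxxx.
Decoded value 0x474 is ≥ 0x80 (shortest form) and not a surrogate.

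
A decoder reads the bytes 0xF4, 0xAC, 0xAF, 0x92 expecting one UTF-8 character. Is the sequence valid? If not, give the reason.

Leading byte 0xF4 = 11110100 → 4-byte form.
Payload = 0x12CBD2, which exceeds U+10FFFF, the maximum Unicode code point. (Leading bytes F5–FF, or F4 followed by ≥ 0x90, are invalid.)

invalid (encodes a value above U+10FFFF)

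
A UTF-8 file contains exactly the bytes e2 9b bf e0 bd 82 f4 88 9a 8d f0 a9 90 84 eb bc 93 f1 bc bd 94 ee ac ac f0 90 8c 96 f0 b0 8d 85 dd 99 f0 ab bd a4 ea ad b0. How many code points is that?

Byte at offset 0: 0xE2 = 11100010 → 3-byte char (#1). Advance 3.
Byte at offset 3: 0xE0 = 11100000 → 3-byte char (#2). Advance 3.
Byte at offset 6: 0xF4 = 11110100 → 4-byte char (#3). Advance 4.
Byte at offset 10: 0xF0 = 11110000 → 4-byte char (#4). Advance 4.
Byte at offset 14: 0xEB = 11101011 → 3-byte char (#5). Advance 3.
Byte at offset 17: 0xF1 = 11110001 → 4-byte char (#6). Advance 4.
Byte at offset 21: 0xEE = 11101110 → 3-byte char (#7). Advance 3.
Byte at offset 24: 0xF0 = 11110000 → 4-byte char (#8). Advance 4.
Byte at offset 28: 0xF0 = 11110000 → 4-byte char (#9). Advance 4.
Byte at offset 32: 0xDD = 11011101 → 2-byte char (#10). Advance 2.
Byte at offset 34: 0xF0 = 11110000 → 4-byte char (#11). Advance 4.
Byte at offset 38: 0xEA = 11101010 → 3-byte char (#12). Advance 3.
Reached end at offset 41 after 12 code points.

12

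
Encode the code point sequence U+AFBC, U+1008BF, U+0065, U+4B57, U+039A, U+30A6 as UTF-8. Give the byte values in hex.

EA BE BC F4 80 A2 BF 65 E4 AD 97 CE 9A E3 82 A6

U+AFBC: 3-byte form → EA BE BC.
U+1008BF: 4-byte form → F4 80 A2 BF.
U+0065: 1-byte form → 65.
U+4B57: 3-byte form → E4 AD 97.
U+039A: 2-byte form → CE 9A.
U+30A6: 3-byte form → E3 82 A6.
Concatenated (16 bytes): EA BE BC F4 80 A2 BF 65 E4 AD 97 CE 9A E3 82 A6.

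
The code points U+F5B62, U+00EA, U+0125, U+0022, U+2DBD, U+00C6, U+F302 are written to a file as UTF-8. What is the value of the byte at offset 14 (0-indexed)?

0xEF

U+F5B62 → 4-byte form F3 B5 AD A2 at offsets 0–3.
U+00EA → 2-byte form C3 AA at offsets 4–5.
U+0125 → 2-byte form C4 A5 at offsets 6–7.
U+0022 → 1-byte form 22 at offsets 8–8.
U+2DBD → 3-byte form E2 B6 BD at offsets 9–11.
U+00C6 → 2-byte form C3 86 at offsets 12–13.
U+F302 → 3-byte form EF 8C 82 at offsets 14–16.
Offset 14 falls in char 7's range; it's byte 1 of EF 8C 82 = 0xEF.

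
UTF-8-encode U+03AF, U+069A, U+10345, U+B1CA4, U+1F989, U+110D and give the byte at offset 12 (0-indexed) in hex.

0xF0

U+03AF → 2-byte form CE AF at offsets 0–1.
U+069A → 2-byte form DA 9A at offsets 2–3.
U+10345 → 4-byte form F0 90 8D 85 at offsets 4–7.
U+B1CA4 → 4-byte form F2 B1 B2 A4 at offsets 8–11.
U+1F989 → 4-byte form F0 9F A6 89 at offsets 12–15.
Offset 12 falls in char 5's range; it's byte 1 of F0 9F A6 89 = 0xF0.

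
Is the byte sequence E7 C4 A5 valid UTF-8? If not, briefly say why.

invalid (non-continuation byte where continuation expected)

Leading byte 0xE7 = 11100111 → 3-byte form.
Byte 2 is 0xC4 = 11000100, which is not 10xxxxxx — expected a continuation byte.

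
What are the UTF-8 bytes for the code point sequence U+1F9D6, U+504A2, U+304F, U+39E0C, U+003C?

F0 9F A7 96 F1 90 92 A2 E3 81 8F F0 B9 B8 8C 3C

U+1F9D6: 4-byte form → F0 9F A7 96.
U+504A2: 4-byte form → F1 90 92 A2.
U+304F: 3-byte form → E3 81 8F.
U+39E0C: 4-byte form → F0 B9 B8 8C.
U+003C: 1-byte form → 3C.
Concatenated (16 bytes): F0 9F A7 96 F1 90 92 A2 E3 81 8F F0 B9 B8 8C 3C.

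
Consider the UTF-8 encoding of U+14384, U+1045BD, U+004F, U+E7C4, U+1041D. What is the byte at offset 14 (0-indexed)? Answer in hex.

0x90

U+14384 → 4-byte form F0 94 8E 84 at offsets 0–3.
U+1045BD → 4-byte form F4 84 96 BD at offsets 4–7.
U+004F → 1-byte form 4F at offsets 8–8.
U+E7C4 → 3-byte form EE 9F 84 at offsets 9–11.
U+1041D → 4-byte form F0 90 90 9D at offsets 12–15.
Offset 14 falls in char 5's range; it's byte 3 of F0 90 90 9D = 0x90.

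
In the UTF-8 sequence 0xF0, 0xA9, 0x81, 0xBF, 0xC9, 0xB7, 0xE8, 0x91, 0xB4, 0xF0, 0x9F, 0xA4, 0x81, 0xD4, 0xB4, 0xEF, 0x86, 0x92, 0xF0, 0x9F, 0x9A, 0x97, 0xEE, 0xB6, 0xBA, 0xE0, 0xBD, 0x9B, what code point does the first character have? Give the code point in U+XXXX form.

U+2907F

Offset 0: leading byte 0xF0 = 11110000 → 4-byte char #1 = F0 A9 81 BF.
Leading byte 0xF0 = 11110000 matches 11110xxx → 4-byte sequence.
Byte 1: 0xF0 = 11110000, payload 000 (3 bits).
Byte 2: 0xA9 = 10101001 (10xxxxxx ✓), payload 101001.
Byte 3: 0x81 = 10000001 (10xxxxxx ✓), payload 000001.
Byte 4: 0xBF = 10111111 (10xxxxxx ✓), payload 111111.
Concatenate: 000101001000001111111 = 0x2907F (21 bits → U+2907F).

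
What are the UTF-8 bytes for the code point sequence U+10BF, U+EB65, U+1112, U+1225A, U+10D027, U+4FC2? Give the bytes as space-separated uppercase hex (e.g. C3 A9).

E1 82 BF EE AD A5 E1 84 92 F0 92 89 9A F4 8D 80 A7 E4 BF 82

U+10BF: 3-byte form → E1 82 BF.
U+EB65: 3-byte form → EE AD A5.
U+1112: 3-byte form → E1 84 92.
U+1225A: 4-byte form → F0 92 89 9A.
U+10D027: 4-byte form → F4 8D 80 A7.
U+4FC2: 3-byte form → E4 BF 82.
Concatenated (20 bytes): E1 82 BF EE AD A5 E1 84 92 F0 92 89 9A F4 8D 80 A7 E4 BF 82.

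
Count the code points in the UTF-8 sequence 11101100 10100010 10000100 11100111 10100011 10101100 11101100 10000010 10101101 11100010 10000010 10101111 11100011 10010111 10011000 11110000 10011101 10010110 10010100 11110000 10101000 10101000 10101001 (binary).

Byte at offset 0: 0xEC = 11101100 → 3-byte char (#1). Advance 3.
Byte at offset 3: 0xE7 = 11100111 → 3-byte char (#2). Advance 3.
Byte at offset 6: 0xEC = 11101100 → 3-byte char (#3). Advance 3.
Byte at offset 9: 0xE2 = 11100010 → 3-byte char (#4). Advance 3.
Byte at offset 12: 0xE3 = 11100011 → 3-byte char (#5). Advance 3.
Byte at offset 15: 0xF0 = 11110000 → 4-byte char (#6). Advance 4.
Byte at offset 19: 0xF0 = 11110000 → 4-byte char (#7). Advance 4.
Reached end at offset 23 after 7 code points.

7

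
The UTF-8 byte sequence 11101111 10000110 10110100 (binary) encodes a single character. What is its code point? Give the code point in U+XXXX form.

Leading byte 0xEF = 11101111 matches 1110xxxx → 3-byte sequence.
Byte 1: 0xEF = 11101111, payload 1111 (4 bits).
Byte 2: 0x86 = 10000110 (10xxxxxx ✓), payload 000110.
Byte 3: 0xB4 = 10110100 (10xxxxxx ✓), payload 110100.
Concatenate: 1111000110110100 = 0xF1B4 (16 bits → U+F1B4).

U+F1B4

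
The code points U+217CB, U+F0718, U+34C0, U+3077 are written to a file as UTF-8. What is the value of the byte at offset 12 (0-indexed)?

0x81

U+217CB → 4-byte form F0 A1 9F 8B at offsets 0–3.
U+F0718 → 4-byte form F3 B0 9C 98 at offsets 4–7.
U+34C0 → 3-byte form E3 93 80 at offsets 8–10.
U+3077 → 3-byte form E3 81 B7 at offsets 11–13.
Offset 12 falls in char 4's range; it's byte 2 of E3 81 B7 = 0x81.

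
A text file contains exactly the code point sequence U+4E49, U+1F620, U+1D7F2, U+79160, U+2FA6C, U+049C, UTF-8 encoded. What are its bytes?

U+4E49: 3-byte form → E4 B9 89.
U+1F620: 4-byte form → F0 9F 98 A0.
U+1D7F2: 4-byte form → F0 9D 9F B2.
U+79160: 4-byte form → F1 B9 85 A0.
U+2FA6C: 4-byte form → F0 AF A9 AC.
U+049C: 2-byte form → D2 9C.
Concatenated (21 bytes): E4 B9 89 F0 9F 98 A0 F0 9D 9F B2 F1 B9 85 A0 F0 AF A9 AC D2 9C.

E4 B9 89 F0 9F 98 A0 F0 9D 9F B2 F1 B9 85 A0 F0 AF A9 AC D2 9C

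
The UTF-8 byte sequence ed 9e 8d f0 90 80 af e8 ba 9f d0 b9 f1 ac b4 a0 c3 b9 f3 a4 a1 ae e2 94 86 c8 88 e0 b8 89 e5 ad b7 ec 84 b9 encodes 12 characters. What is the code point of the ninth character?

Offset 0: leading byte 0xED = 11101101 → 3-byte char #1 = ED 9E 8D.
Offset 3: leading byte 0xF0 = 11110000 → 4-byte char #2 = F0 90 80 AF.
Offset 7: leading byte 0xE8 = 11101000 → 3-byte char #3 = E8 BA 9F.
Offset 10: leading byte 0xD0 = 11010000 → 2-byte char #4 = D0 B9.
Offset 12: leading byte 0xF1 = 11110001 → 4-byte char #5 = F1 AC B4 A0.
Offset 16: leading byte 0xC3 = 11000011 → 2-byte char #6 = C3 B9.
Offset 18: leading byte 0xF3 = 11110011 → 4-byte char #7 = F3 A4 A1 AE.
Offset 22: leading byte 0xE2 = 11100010 → 3-byte char #8 = E2 94 86.
Offset 25: leading byte 0xC8 = 11001000 → 2-byte char #9 = C8 88.
Leading byte 0xC8 = 11001000 matches 110xxxxx → 2-byte sequence.
Byte 1: 0xC8 = 11001000, payload 01000 (5 bits).
Byte 2: 0x88 = 10001000 (10xxxxxx ✓), payload 001000.
Concatenate: 01000001000 = 0x208 (11 bits → U+0208).

U+0208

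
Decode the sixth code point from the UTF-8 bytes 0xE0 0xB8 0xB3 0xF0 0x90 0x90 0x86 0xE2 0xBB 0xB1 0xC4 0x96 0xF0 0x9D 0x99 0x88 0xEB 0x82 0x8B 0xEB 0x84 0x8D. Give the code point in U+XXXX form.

U+B08B

Offset 0: leading byte 0xE0 = 11100000 → 3-byte char #1 = E0 B8 B3.
Offset 3: leading byte 0xF0 = 11110000 → 4-byte char #2 = F0 90 90 86.
Offset 7: leading byte 0xE2 = 11100010 → 3-byte char #3 = E2 BB B1.
Offset 10: leading byte 0xC4 = 11000100 → 2-byte char #4 = C4 96.
Offset 12: leading byte 0xF0 = 11110000 → 4-byte char #5 = F0 9D 99 88.
Offset 16: leading byte 0xEB = 11101011 → 3-byte char #6 = EB 82 8B.
Leading byte 0xEB = 11101011 matches 1110xxxx → 3-byte sequence.
Byte 1: 0xEB = 11101011, payload 1011 (4 bits).
Byte 2: 0x82 = 10000010 (10xxxxxx ✓), payload 000010.
Byte 3: 0x8B = 10001011 (10xxxxxx ✓), payload 001011.
Concatenate: 1011000010001011 = 0xB08B (16 bits → U+B08B).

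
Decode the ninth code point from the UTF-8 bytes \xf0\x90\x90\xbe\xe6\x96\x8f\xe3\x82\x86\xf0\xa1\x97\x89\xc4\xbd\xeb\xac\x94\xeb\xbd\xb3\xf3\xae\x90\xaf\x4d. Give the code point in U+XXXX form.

U+004D

Offset 0: leading byte 0xF0 = 11110000 → 4-byte char #1 = F0 90 90 BE.
Offset 4: leading byte 0xE6 = 11100110 → 3-byte char #2 = E6 96 8F.
Offset 7: leading byte 0xE3 = 11100011 → 3-byte char #3 = E3 82 86.
Offset 10: leading byte 0xF0 = 11110000 → 4-byte char #4 = F0 A1 97 89.
Offset 14: leading byte 0xC4 = 11000100 → 2-byte char #5 = C4 BD.
Offset 16: leading byte 0xEB = 11101011 → 3-byte char #6 = EB AC 94.
Offset 19: leading byte 0xEB = 11101011 → 3-byte char #7 = EB BD B3.
Offset 22: leading byte 0xF3 = 11110011 → 4-byte char #8 = F3 AE 90 AF.
Offset 26: leading byte 0x4D = 01001101 → 1-byte char #9 = 4D.
Leading byte 0x4D = 01001101 matches 0xxxxxxx → 1-byte sequence.
Byte 1: 0x4D = 01001101, payload 1001101 (7 bits).
Concatenate: 1001101 = 0x4D (7 bits → U+004D).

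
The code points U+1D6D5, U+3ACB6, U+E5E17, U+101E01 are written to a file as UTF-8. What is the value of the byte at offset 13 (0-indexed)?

U+1D6D5 → 4-byte form F0 9D 9B 95 at offsets 0–3.
U+3ACB6 → 4-byte form F0 BA B2 B6 at offsets 4–7.
U+E5E17 → 4-byte form F3 A5 B8 97 at offsets 8–11.
U+101E01 → 4-byte form F4 81 B8 81 at offsets 12–15.
Offset 13 falls in char 4's range; it's byte 2 of F4 81 B8 81 = 0x81.

0x81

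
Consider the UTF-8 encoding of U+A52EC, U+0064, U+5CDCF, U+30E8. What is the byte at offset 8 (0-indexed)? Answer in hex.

0x8F

U+A52EC → 4-byte form F2 A5 8B AC at offsets 0–3.
U+0064 → 1-byte form 64 at offsets 4–4.
U+5CDCF → 4-byte form F1 9C B7 8F at offsets 5–8.
Offset 8 falls in char 3's range; it's byte 4 of F1 9C B7 8F = 0x8F.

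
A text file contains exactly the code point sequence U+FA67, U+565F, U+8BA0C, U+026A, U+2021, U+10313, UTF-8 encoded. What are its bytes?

U+FA67: 3-byte form → EF A9 A7.
U+565F: 3-byte form → E5 99 9F.
U+8BA0C: 4-byte form → F2 8B A8 8C.
U+026A: 2-byte form → C9 AA.
U+2021: 3-byte form → E2 80 A1.
U+10313: 4-byte form → F0 90 8C 93.
Concatenated (19 bytes): EF A9 A7 E5 99 9F F2 8B A8 8C C9 AA E2 80 A1 F0 90 8C 93.

EF A9 A7 E5 99 9F F2 8B A8 8C C9 AA E2 80 A1 F0 90 8C 93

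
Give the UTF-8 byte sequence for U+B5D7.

U+B5D7 = 0xB5D7 = 46551 decimal. In range U+0800–U+FFFF → 3-byte form: 1110xxxx 10xxxxxx 10xxxxxx.
Binary (16 bits): 1011010111010111.
Split 4+6+6: 1011 | 010111 | 010111.
Byte 1: 11101011 = 0xEB.
Byte 2: 10010111 = 0x97.
Byte 3: 10010111 = 0x97.

EB 97 97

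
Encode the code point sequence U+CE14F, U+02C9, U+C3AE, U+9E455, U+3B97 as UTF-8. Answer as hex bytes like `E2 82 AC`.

F3 8E 85 8F CB 89 EC 8E AE F2 9E 91 95 E3 AE 97

U+CE14F: 4-byte form → F3 8E 85 8F.
U+02C9: 2-byte form → CB 89.
U+C3AE: 3-byte form → EC 8E AE.
U+9E455: 4-byte form → F2 9E 91 95.
U+3B97: 3-byte form → E3 AE 97.
Concatenated (16 bytes): F3 8E 85 8F CB 89 EC 8E AE F2 9E 91 95 E3 AE 97.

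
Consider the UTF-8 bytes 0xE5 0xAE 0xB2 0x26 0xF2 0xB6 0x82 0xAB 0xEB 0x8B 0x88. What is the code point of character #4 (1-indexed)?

U+B2C8

Offset 0: leading byte 0xE5 = 11100101 → 3-byte char #1 = E5 AE B2.
Offset 3: leading byte 0x26 = 00100110 → 1-byte char #2 = 26.
Offset 4: leading byte 0xF2 = 11110010 → 4-byte char #3 = F2 B6 82 AB.
Offset 8: leading byte 0xEB = 11101011 → 3-byte char #4 = EB 8B 88.
Leading byte 0xEB = 11101011 matches 1110xxxx → 3-byte sequence.
Byte 1: 0xEB = 11101011, payload 1011 (4 bits).
Byte 2: 0x8B = 10001011 (10xxxxxx ✓), payload 001011.
Byte 3: 0x88 = 10001000 (10xxxxxx ✓), payload 001000.
Concatenate: 1011001011001000 = 0xB2C8 (16 bits → U+B2C8).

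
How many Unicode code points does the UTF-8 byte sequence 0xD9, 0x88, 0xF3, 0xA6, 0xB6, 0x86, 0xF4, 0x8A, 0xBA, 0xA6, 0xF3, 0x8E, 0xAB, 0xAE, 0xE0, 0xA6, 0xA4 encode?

5

Byte at offset 0: 0xD9 = 11011001 → 2-byte char (#1). Advance 2.
Byte at offset 2: 0xF3 = 11110011 → 4-byte char (#2). Advance 4.
Byte at offset 6: 0xF4 = 11110100 → 4-byte char (#3). Advance 4.
Byte at offset 10: 0xF3 = 11110011 → 4-byte char (#4). Advance 4.
Byte at offset 14: 0xE0 = 11100000 → 3-byte char (#5). Advance 3.
Reached end at offset 17 after 5 code points.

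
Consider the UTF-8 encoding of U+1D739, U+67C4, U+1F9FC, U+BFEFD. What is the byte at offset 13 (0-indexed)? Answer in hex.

U+1D739 → 4-byte form F0 9D 9C B9 at offsets 0–3.
U+67C4 → 3-byte form E6 9F 84 at offsets 4–6.
U+1F9FC → 4-byte form F0 9F A7 BC at offsets 7–10.
U+BFEFD → 4-byte form F2 BF BB BD at offsets 11–14.
Offset 13 falls in char 4's range; it's byte 3 of F2 BF BB BD = 0xBB.

0xBB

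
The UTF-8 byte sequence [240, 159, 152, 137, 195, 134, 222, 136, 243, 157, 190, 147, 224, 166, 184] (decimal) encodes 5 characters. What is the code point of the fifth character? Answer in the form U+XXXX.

Offset 0: leading byte 0xF0 = 11110000 → 4-byte char #1 = F0 9F 98 89.
Offset 4: leading byte 0xC3 = 11000011 → 2-byte char #2 = C3 86.
Offset 6: leading byte 0xDE = 11011110 → 2-byte char #3 = DE 88.
Offset 8: leading byte 0xF3 = 11110011 → 4-byte char #4 = F3 9D BE 93.
Offset 12: leading byte 0xE0 = 11100000 → 3-byte char #5 = E0 A6 B8.
Leading byte 0xE0 = 11100000 matches 1110xxxx → 3-byte sequence.
Byte 1: 0xE0 = 11100000, payload 0000 (4 bits).
Byte 2: 0xA6 = 10100110 (10xxxxxx ✓), payload 100110.
Byte 3: 0xB8 = 10111000 (10xxxxxx ✓), payload 111000.
Concatenate: 0000100110111000 = 0x9B8 (16 bits → U+09B8).

U+09B8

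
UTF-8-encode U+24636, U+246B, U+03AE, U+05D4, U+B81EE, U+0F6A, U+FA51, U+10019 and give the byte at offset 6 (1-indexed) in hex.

0x91

1-indexed offset 6 is 0-indexed offset 5.
U+24636 → 4-byte form F0 A4 98 B6 at offsets 0–3.
U+246B → 3-byte form E2 91 AB at offsets 4–6.
Offset 5 falls in char 2's range; it's byte 2 of E2 91 AB = 0x91.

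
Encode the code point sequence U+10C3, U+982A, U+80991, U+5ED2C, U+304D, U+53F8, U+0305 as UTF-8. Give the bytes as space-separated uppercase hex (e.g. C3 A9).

U+10C3: 3-byte form → E1 83 83.
U+982A: 3-byte form → E9 A0 AA.
U+80991: 4-byte form → F2 80 A6 91.
U+5ED2C: 4-byte form → F1 9E B4 AC.
U+304D: 3-byte form → E3 81 8D.
U+53F8: 3-byte form → E5 8F B8.
U+0305: 2-byte form → CC 85.
Concatenated (22 bytes): E1 83 83 E9 A0 AA F2 80 A6 91 F1 9E B4 AC E3 81 8D E5 8F B8 CC 85.

E1 83 83 E9 A0 AA F2 80 A6 91 F1 9E B4 AC E3 81 8D E5 8F B8 CC 85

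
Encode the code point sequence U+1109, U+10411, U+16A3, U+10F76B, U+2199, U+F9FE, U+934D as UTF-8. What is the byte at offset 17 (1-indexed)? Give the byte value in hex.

0x99

1-indexed offset 17 is 0-indexed offset 16.
U+1109 → 3-byte form E1 84 89 at offsets 0–2.
U+10411 → 4-byte form F0 90 90 91 at offsets 3–6.
U+16A3 → 3-byte form E1 9A A3 at offsets 7–9.
U+10F76B → 4-byte form F4 8F 9D AB at offsets 10–13.
U+2199 → 3-byte form E2 86 99 at offsets 14–16.
Offset 16 falls in char 5's range; it's byte 3 of E2 86 99 = 0x99.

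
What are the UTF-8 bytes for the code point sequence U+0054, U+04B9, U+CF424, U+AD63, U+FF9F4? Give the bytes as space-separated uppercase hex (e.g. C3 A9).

U+0054: 1-byte form → 54.
U+04B9: 2-byte form → D2 B9.
U+CF424: 4-byte form → F3 8F 90 A4.
U+AD63: 3-byte form → EA B5 A3.
U+FF9F4: 4-byte form → F3 BF A7 B4.
Concatenated (14 bytes): 54 D2 B9 F3 8F 90 A4 EA B5 A3 F3 BF A7 B4.

54 D2 B9 F3 8F 90 A4 EA B5 A3 F3 BF A7 B4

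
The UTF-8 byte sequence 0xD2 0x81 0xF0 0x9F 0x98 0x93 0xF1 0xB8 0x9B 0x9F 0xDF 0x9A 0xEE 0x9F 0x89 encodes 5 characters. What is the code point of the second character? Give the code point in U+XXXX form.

U+1F613

Offset 0: leading byte 0xD2 = 11010010 → 2-byte char #1 = D2 81.
Offset 2: leading byte 0xF0 = 11110000 → 4-byte char #2 = F0 9F 98 93.
Leading byte 0xF0 = 11110000 matches 11110xxx → 4-byte sequence.
Byte 1: 0xF0 = 11110000, payload 000 (3 bits).
Byte 2: 0x9F = 10011111 (10xxxxxx ✓), payload 011111.
Byte 3: 0x98 = 10011000 (10xxxxxx ✓), payload 011000.
Byte 4: 0x93 = 10010011 (10xxxxxx ✓), payload 010011.
Concatenate: 000011111011000010011 = 0x1F613 (21 bits → U+1F613).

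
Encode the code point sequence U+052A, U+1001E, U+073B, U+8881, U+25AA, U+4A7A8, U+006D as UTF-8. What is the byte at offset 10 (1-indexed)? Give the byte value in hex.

1-indexed offset 10 is 0-indexed offset 9.
U+052A → 2-byte form D4 AA at offsets 0–1.
U+1001E → 4-byte form F0 90 80 9E at offsets 2–5.
U+073B → 2-byte form DC BB at offsets 6–7.
U+8881 → 3-byte form E8 A2 81 at offsets 8–10.
Offset 9 falls in char 4's range; it's byte 2 of E8 A2 81 = 0xA2.

0xA2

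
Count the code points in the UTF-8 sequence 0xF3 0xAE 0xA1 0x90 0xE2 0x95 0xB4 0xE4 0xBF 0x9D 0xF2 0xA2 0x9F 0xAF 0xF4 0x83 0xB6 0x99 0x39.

6

Byte at offset 0: 0xF3 = 11110011 → 4-byte char (#1). Advance 4.
Byte at offset 4: 0xE2 = 11100010 → 3-byte char (#2). Advance 3.
Byte at offset 7: 0xE4 = 11100100 → 3-byte char (#3). Advance 3.
Byte at offset 10: 0xF2 = 11110010 → 4-byte char (#4). Advance 4.
Byte at offset 14: 0xF4 = 11110100 → 4-byte char (#5). Advance 4.
Byte at offset 18: 0x39 = 00111001 → 1-byte char (#6). Advance 1.
Reached end at offset 19 after 6 code points.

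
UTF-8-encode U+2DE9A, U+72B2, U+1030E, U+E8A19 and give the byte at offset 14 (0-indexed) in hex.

U+2DE9A → 4-byte form F0 AD BA 9A at offsets 0–3.
U+72B2 → 3-byte form E7 8A B2 at offsets 4–6.
U+1030E → 4-byte form F0 90 8C 8E at offsets 7–10.
U+E8A19 → 4-byte form F3 A8 A8 99 at offsets 11–14.
Offset 14 falls in char 4's range; it's byte 4 of F3 A8 A8 99 = 0x99.

0x99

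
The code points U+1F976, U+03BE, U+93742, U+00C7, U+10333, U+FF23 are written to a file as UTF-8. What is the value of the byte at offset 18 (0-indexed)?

0xA3

U+1F976 → 4-byte form F0 9F A5 B6 at offsets 0–3.
U+03BE → 2-byte form CE BE at offsets 4–5.
U+93742 → 4-byte form F2 93 9D 82 at offsets 6–9.
U+00C7 → 2-byte form C3 87 at offsets 10–11.
U+10333 → 4-byte form F0 90 8C B3 at offsets 12–15.
U+FF23 → 3-byte form EF BC A3 at offsets 16–18.
Offset 18 falls in char 6's range; it's byte 3 of EF BC A3 = 0xA3.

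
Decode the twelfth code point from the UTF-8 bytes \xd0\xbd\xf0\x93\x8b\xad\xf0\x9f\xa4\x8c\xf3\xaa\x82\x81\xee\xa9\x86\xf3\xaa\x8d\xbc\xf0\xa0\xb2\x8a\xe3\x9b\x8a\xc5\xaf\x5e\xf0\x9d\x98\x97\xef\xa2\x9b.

U+F89B

Offset 0: leading byte 0xD0 = 11010000 → 2-byte char #1 = D0 BD.
Offset 2: leading byte 0xF0 = 11110000 → 4-byte char #2 = F0 93 8B AD.
Offset 6: leading byte 0xF0 = 11110000 → 4-byte char #3 = F0 9F A4 8C.
Offset 10: leading byte 0xF3 = 11110011 → 4-byte char #4 = F3 AA 82 81.
Offset 14: leading byte 0xEE = 11101110 → 3-byte char #5 = EE A9 86.
Offset 17: leading byte 0xF3 = 11110011 → 4-byte char #6 = F3 AA 8D BC.
Offset 21: leading byte 0xF0 = 11110000 → 4-byte char #7 = F0 A0 B2 8A.
Offset 25: leading byte 0xE3 = 11100011 → 3-byte char #8 = E3 9B 8A.
Offset 28: leading byte 0xC5 = 11000101 → 2-byte char #9 = C5 AF.
Offset 30: leading byte 0x5E = 01011110 → 1-byte char #10 = 5E.
Offset 31: leading byte 0xF0 = 11110000 → 4-byte char #11 = F0 9D 98 97.
Offset 35: leading byte 0xEF = 11101111 → 3-byte char #12 = EF A2 9B.
Leading byte 0xEF = 11101111 matches 1110xxxx → 3-byte sequence.
Byte 1: 0xEF = 11101111, payload 1111 (4 bits).
Byte 2: 0xA2 = 10100010 (10xxxxxx ✓), payload 100010.
Byte 3: 0x9B = 10011011 (10xxxxxx ✓), payload 011011.
Concatenate: 1111100010011011 = 0xF89B (16 bits → U+F89B).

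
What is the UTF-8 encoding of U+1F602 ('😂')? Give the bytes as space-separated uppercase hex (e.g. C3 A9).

U+1F602 = 0x1F602 = 128514 decimal. In range U+10000–U+10FFFF → 4-byte form: 11110xxx 10xxxxxx 10xxxxxx 10xxxxxx.
Binary (21 bits): 000011111011000000010.
Split 3+6+6+6: 000 | 011111 | 011000 | 000010.
Byte 1: 11110000 = 0xF0.
Byte 2: 10011111 = 0x9F.
Byte 3: 10011000 = 0x98.
Byte 4: 10000010 = 0x82.

F0 9F 98 82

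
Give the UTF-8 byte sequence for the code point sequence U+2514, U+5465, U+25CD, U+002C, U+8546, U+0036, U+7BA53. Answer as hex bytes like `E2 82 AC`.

U+2514: 3-byte form → E2 94 94.
U+5465: 3-byte form → E5 91 A5.
U+25CD: 3-byte form → E2 97 8D.
U+002C: 1-byte form → 2C.
U+8546: 3-byte form → E8 95 86.
U+0036: 1-byte form → 36.
U+7BA53: 4-byte form → F1 BB A9 93.
Concatenated (18 bytes): E2 94 94 E5 91 A5 E2 97 8D 2C E8 95 86 36 F1 BB A9 93.

E2 94 94 E5 91 A5 E2 97 8D 2C E8 95 86 36 F1 BB A9 93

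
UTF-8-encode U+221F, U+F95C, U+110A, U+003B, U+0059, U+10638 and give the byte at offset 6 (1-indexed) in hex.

0x9C

1-indexed offset 6 is 0-indexed offset 5.
U+221F → 3-byte form E2 88 9F at offsets 0–2.
U+F95C → 3-byte form EF A5 9C at offsets 3–5.
Offset 5 falls in char 2's range; it's byte 3 of EF A5 9C = 0x9C.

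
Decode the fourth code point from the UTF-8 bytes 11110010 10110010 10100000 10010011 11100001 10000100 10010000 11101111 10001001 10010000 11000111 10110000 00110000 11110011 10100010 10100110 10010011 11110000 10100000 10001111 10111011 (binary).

Offset 0: leading byte 0xF2 = 11110010 → 4-byte char #1 = F2 B2 A0 93.
Offset 4: leading byte 0xE1 = 11100001 → 3-byte char #2 = E1 84 90.
Offset 7: leading byte 0xEF = 11101111 → 3-byte char #3 = EF 89 90.
Offset 10: leading byte 0xC7 = 11000111 → 2-byte char #4 = C7 B0.
Leading byte 0xC7 = 11000111 matches 110xxxxx → 2-byte sequence.
Byte 1: 0xC7 = 11000111, payload 00111 (5 bits).
Byte 2: 0xB0 = 10110000 (10xxxxxx ✓), payload 110000.
Concatenate: 00111110000 = 0x1F0 (11 bits → U+01F0).

U+01F0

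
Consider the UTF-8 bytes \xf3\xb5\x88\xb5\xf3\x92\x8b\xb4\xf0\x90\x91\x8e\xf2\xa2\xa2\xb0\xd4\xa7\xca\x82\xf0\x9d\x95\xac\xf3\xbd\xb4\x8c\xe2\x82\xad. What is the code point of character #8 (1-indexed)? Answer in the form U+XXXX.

U+FDD0C

Offset 0: leading byte 0xF3 = 11110011 → 4-byte char #1 = F3 B5 88 B5.
Offset 4: leading byte 0xF3 = 11110011 → 4-byte char #2 = F3 92 8B B4.
Offset 8: leading byte 0xF0 = 11110000 → 4-byte char #3 = F0 90 91 8E.
Offset 12: leading byte 0xF2 = 11110010 → 4-byte char #4 = F2 A2 A2 B0.
Offset 16: leading byte 0xD4 = 11010100 → 2-byte char #5 = D4 A7.
Offset 18: leading byte 0xCA = 11001010 → 2-byte char #6 = CA 82.
Offset 20: leading byte 0xF0 = 11110000 → 4-byte char #7 = F0 9D 95 AC.
Offset 24: leading byte 0xF3 = 11110011 → 4-byte char #8 = F3 BD B4 8C.
Leading byte 0xF3 = 11110011 matches 11110xxx → 4-byte sequence.
Byte 1: 0xF3 = 11110011, payload 011 (3 bits).
Byte 2: 0xBD = 10111101 (10xxxxxx ✓), payload 111101.
Byte 3: 0xB4 = 10110100 (10xxxxxx ✓), payload 110100.
Byte 4: 0x8C = 10001100 (10xxxxxx ✓), payload 001100.
Concatenate: 011111101110100001100 = 0xFDD0C (21 bits → U+FDD0C).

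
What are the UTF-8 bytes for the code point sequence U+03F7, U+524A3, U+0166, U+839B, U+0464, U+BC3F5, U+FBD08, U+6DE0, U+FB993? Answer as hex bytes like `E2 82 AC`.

CF B7 F1 92 92 A3 C5 A6 E8 8E 9B D1 A4 F2 BC 8F B5 F3 BB B4 88 E6 B7 A0 F3 BB A6 93

U+03F7: 2-byte form → CF B7.
U+524A3: 4-byte form → F1 92 92 A3.
U+0166: 2-byte form → C5 A6.
U+839B: 3-byte form → E8 8E 9B.
U+0464: 2-byte form → D1 A4.
U+BC3F5: 4-byte form → F2 BC 8F B5.
U+FBD08: 4-byte form → F3 BB B4 88.
U+6DE0: 3-byte form → E6 B7 A0.
U+FB993: 4-byte form → F3 BB A6 93.
Concatenated (28 bytes): CF B7 F1 92 92 A3 C5 A6 E8 8E 9B D1 A4 F2 BC 8F B5 F3 BB B4 88 E6 B7 A0 F3 BB A6 93.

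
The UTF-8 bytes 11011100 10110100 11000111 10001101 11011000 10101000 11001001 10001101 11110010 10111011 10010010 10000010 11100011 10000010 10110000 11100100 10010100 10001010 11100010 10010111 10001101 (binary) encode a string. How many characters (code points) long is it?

Byte at offset 0: 0xDC = 11011100 → 2-byte char (#1). Advance 2.
Byte at offset 2: 0xC7 = 11000111 → 2-byte char (#2). Advance 2.
Byte at offset 4: 0xD8 = 11011000 → 2-byte char (#3). Advance 2.
Byte at offset 6: 0xC9 = 11001001 → 2-byte char (#4). Advance 2.
Byte at offset 8: 0xF2 = 11110010 → 4-byte char (#5). Advance 4.
Byte at offset 12: 0xE3 = 11100011 → 3-byte char (#6). Advance 3.
Byte at offset 15: 0xE4 = 11100100 → 3-byte char (#7). Advance 3.
Byte at offset 18: 0xE2 = 11100010 → 3-byte char (#8). Advance 3.
Reached end at offset 21 after 8 code points.

8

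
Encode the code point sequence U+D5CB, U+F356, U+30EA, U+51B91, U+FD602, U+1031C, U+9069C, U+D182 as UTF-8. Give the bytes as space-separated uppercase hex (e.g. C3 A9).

ED 97 8B EF 8D 96 E3 83 AA F1 91 AE 91 F3 BD 98 82 F0 90 8C 9C F2 90 9A 9C ED 86 82

U+D5CB: 3-byte form → ED 97 8B.
U+F356: 3-byte form → EF 8D 96.
U+30EA: 3-byte form → E3 83 AA.
U+51B91: 4-byte form → F1 91 AE 91.
U+FD602: 4-byte form → F3 BD 98 82.
U+1031C: 4-byte form → F0 90 8C 9C.
U+9069C: 4-byte form → F2 90 9A 9C.
U+D182: 3-byte form → ED 86 82.
Concatenated (28 bytes): ED 97 8B EF 8D 96 E3 83 AA F1 91 AE 91 F3 BD 98 82 F0 90 8C 9C F2 90 9A 9C ED 86 82.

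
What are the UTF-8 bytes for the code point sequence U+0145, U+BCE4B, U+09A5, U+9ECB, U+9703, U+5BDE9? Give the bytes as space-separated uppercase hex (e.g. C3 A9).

U+0145: 2-byte form → C5 85.
U+BCE4B: 4-byte form → F2 BC B9 8B.
U+09A5: 3-byte form → E0 A6 A5.
U+9ECB: 3-byte form → E9 BB 8B.
U+9703: 3-byte form → E9 9C 83.
U+5BDE9: 4-byte form → F1 9B B7 A9.
Concatenated (19 bytes): C5 85 F2 BC B9 8B E0 A6 A5 E9 BB 8B E9 9C 83 F1 9B B7 A9.

C5 85 F2 BC B9 8B E0 A6 A5 E9 BB 8B E9 9C 83 F1 9B B7 A9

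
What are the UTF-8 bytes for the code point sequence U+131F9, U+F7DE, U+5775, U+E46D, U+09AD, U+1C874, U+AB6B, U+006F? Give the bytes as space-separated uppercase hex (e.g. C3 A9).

U+131F9: 4-byte form → F0 93 87 B9.
U+F7DE: 3-byte form → EF 9F 9E.
U+5775: 3-byte form → E5 9D B5.
U+E46D: 3-byte form → EE 91 AD.
U+09AD: 3-byte form → E0 A6 AD.
U+1C874: 4-byte form → F0 9C A1 B4.
U+AB6B: 3-byte form → EA AD AB.
U+006F: 1-byte form → 6F.
Concatenated (24 bytes): F0 93 87 B9 EF 9F 9E E5 9D B5 EE 91 AD E0 A6 AD F0 9C A1 B4 EA AD AB 6F.

F0 93 87 B9 EF 9F 9E E5 9D B5 EE 91 AD E0 A6 AD F0 9C A1 B4 EA AD AB 6F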